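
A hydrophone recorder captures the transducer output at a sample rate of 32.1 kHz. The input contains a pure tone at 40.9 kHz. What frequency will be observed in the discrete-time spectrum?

8.8 kHz

40.9 kHz mod fs = 8.8 kHz.
8.8 kHz ≤ fs/2 = 16.05 kHz, appears at 8.8 kHz.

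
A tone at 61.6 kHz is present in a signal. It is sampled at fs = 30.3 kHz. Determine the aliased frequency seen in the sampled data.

1 kHz

61.6 kHz mod fs = 1 kHz.
1 kHz ≤ fs/2 = 15.15 kHz, appears at 1 kHz.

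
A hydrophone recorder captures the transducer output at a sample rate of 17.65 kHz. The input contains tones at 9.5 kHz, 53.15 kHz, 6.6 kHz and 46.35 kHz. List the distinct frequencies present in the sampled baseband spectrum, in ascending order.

0.2 kHz, 6.6 kHz, 8.15 kHz

fs/2 = 8.825 kHz.
9.5 kHz > fs/2 = 8.825 kHz, folds to fs − 9.5 kHz = 8.15 kHz.
53.15 kHz mod fs = 0.2 kHz.
0.2 kHz ≤ fs/2 = 8.825 kHz, appears at 0.2 kHz.
6.6 kHz ≤ fs/2 = 8.825 kHz, passes unchanged.
46.35 kHz mod fs = 11.05 kHz.
11.05 kHz > fs/2 = 8.825 kHz, folds to fs − 11.05 kHz = 6.6 kHz.
Distinct values: {0.2 kHz, 6.6 kHz, 8.15 kHz}.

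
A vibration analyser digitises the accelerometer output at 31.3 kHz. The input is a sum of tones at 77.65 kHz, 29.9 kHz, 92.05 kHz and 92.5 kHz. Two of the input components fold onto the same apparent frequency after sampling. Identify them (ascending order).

29.9 kHz, 92.5 kHz

fs/2 = 15.65 kHz.
77.65 kHz mod fs = 15.05 kHz.
15.05 kHz ≤ fs/2 = 15.65 kHz, appears at 15.05 kHz.
29.9 kHz > fs/2 = 15.65 kHz, folds to fs − 29.9 kHz = 1.4 kHz.
92.05 kHz mod fs = 29.45 kHz.
29.45 kHz > fs/2 = 15.65 kHz, folds to fs − 29.45 kHz = 1.85 kHz.
92.5 kHz mod fs = 29.9 kHz.
29.9 kHz > fs/2 = 15.65 kHz, folds to fs − 29.9 kHz = 1.4 kHz.
29.9 kHz and 92.5 kHz both map to 1.4 kHz.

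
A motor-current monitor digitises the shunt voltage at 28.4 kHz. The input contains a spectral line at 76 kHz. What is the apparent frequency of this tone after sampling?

9.2 kHz

76 kHz mod fs = 19.2 kHz.
19.2 kHz > fs/2 = 14.2 kHz, folds to fs − 19.2 kHz = 9.2 kHz.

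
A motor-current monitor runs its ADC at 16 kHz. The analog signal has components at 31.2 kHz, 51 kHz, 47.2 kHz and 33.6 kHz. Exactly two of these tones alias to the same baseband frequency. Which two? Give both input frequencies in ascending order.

fs/2 = 8 kHz.
31.2 kHz mod fs = 15.2 kHz.
15.2 kHz > fs/2 = 8 kHz, folds to fs − 15.2 kHz = 0.8 kHz.
51 kHz mod fs = 3 kHz.
3 kHz ≤ fs/2 = 8 kHz, appears at 3 kHz.
47.2 kHz mod fs = 15.2 kHz.
15.2 kHz > fs/2 = 8 kHz, folds to fs − 15.2 kHz = 0.8 kHz.
33.6 kHz mod fs = 1.6 kHz.
1.6 kHz ≤ fs/2 = 8 kHz, appears at 1.6 kHz.
31.2 kHz and 47.2 kHz both map to 0.8 kHz.

31.2 kHz, 47.2 kHz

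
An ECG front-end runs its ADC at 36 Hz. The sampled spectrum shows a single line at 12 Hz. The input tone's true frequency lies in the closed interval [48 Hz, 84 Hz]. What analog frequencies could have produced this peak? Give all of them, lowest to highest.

48 Hz, 60 Hz, 84 Hz

Frequencies that alias to 12 Hz are k·fs ± 12 Hz for integer k ≥ 0.
k=0: 12 Hz.
k=1: 24 Hz, 48 Hz.
k=2: 60 Hz, 84 Hz.
k=3: 96 Hz, 120 Hz.
Within [48 Hz, 84 Hz]: 48 Hz, 60 Hz, 84 Hz.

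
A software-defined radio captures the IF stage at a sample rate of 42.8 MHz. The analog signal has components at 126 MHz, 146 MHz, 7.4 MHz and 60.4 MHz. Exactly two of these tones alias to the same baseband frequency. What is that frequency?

17.6 MHz

fs/2 = 21.4 MHz.
126 MHz mod fs = 40.4 MHz.
40.4 MHz > fs/2 = 21.4 MHz, folds to fs − 40.4 MHz = 2.4 MHz.
146 MHz mod fs = 17.6 MHz.
17.6 MHz ≤ fs/2 = 21.4 MHz, appears at 17.6 MHz.
7.4 MHz ≤ fs/2 = 21.4 MHz, passes unchanged.
60.4 MHz mod fs = 17.6 MHz.
17.6 MHz ≤ fs/2 = 21.4 MHz, appears at 17.6 MHz.
60.4 MHz and 146 MHz both map to 17.6 MHz.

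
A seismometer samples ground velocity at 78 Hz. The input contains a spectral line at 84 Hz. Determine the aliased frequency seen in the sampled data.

6 Hz

84 Hz mod fs = 6 Hz.
6 Hz ≤ fs/2 = 39 Hz, appears at 6 Hz.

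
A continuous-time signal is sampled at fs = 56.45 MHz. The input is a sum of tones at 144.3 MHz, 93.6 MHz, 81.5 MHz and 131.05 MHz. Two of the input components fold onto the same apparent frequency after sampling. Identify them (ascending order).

fs/2 = 28.225 MHz.
144.3 MHz mod fs = 31.4 MHz.
31.4 MHz > fs/2 = 28.225 MHz, folds to fs − 31.4 MHz = 25.05 MHz.
93.6 MHz mod fs = 37.15 MHz.
37.15 MHz > fs/2 = 28.225 MHz, folds to fs − 37.15 MHz = 19.3 MHz.
81.5 MHz mod fs = 25.05 MHz.
25.05 MHz ≤ fs/2 = 28.225 MHz, appears at 25.05 MHz.
131.05 MHz mod fs = 18.15 MHz.
18.15 MHz ≤ fs/2 = 28.225 MHz, appears at 18.15 MHz.
81.5 MHz and 144.3 MHz both map to 25.05 MHz.

81.5 MHz, 144.3 MHz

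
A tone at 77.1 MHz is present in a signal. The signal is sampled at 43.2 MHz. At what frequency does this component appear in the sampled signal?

9.3 MHz

77.1 MHz mod fs = 33.9 MHz.
33.9 MHz > fs/2 = 21.6 MHz, folds to fs − 33.9 MHz = 9.3 MHz.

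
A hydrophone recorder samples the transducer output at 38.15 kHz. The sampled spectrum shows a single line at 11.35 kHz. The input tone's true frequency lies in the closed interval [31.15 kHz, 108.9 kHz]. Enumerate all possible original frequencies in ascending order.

Frequencies that alias to 11.35 kHz are k·fs ± 11.35 kHz for integer k ≥ 0.
k=0: 11.35 kHz.
k=1: 26.8 kHz, 49.5 kHz.
k=2: 64.95 kHz, 87.65 kHz.
k=3: 103.1 kHz, 125.8 kHz.
k=4: 141.25 kHz, 163.95 kHz.
Within [31.15 kHz, 108.9 kHz]: 49.5 kHz, 64.95 kHz, 87.65 kHz, 103.1 kHz.

49.5 kHz, 64.95 kHz, 87.65 kHz, 103.1 kHz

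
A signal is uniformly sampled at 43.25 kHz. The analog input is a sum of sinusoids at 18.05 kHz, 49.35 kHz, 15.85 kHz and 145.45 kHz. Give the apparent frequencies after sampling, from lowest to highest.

fs/2 = 21.625 kHz.
18.05 kHz ≤ fs/2 = 21.625 kHz, passes unchanged.
49.35 kHz mod fs = 6.1 kHz.
6.1 kHz ≤ fs/2 = 21.625 kHz, appears at 6.1 kHz.
15.85 kHz ≤ fs/2 = 21.625 kHz, passes unchanged.
145.45 kHz mod fs = 15.7 kHz.
15.7 kHz ≤ fs/2 = 21.625 kHz, appears at 15.7 kHz.
Distinct values: {6.1 kHz, 15.7 kHz, 15.85 kHz, 18.05 kHz}.

6.1 kHz, 15.7 kHz, 15.85 kHz, 18.05 kHz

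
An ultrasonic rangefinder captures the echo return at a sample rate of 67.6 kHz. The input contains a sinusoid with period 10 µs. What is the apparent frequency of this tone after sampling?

32.4 kHz

T = 10 µs → f = 1/T = 100 kHz.
100 kHz mod fs = 32.4 kHz.
32.4 kHz ≤ fs/2 = 33.8 kHz, appears at 32.4 kHz.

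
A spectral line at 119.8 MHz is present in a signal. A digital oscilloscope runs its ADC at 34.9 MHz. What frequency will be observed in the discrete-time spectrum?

15.1 MHz

119.8 MHz mod fs = 15.1 MHz.
15.1 MHz ≤ fs/2 = 17.45 MHz, appears at 15.1 MHz.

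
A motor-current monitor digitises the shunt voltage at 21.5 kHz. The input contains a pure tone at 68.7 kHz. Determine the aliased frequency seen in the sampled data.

4.2 kHz

68.7 kHz mod fs = 4.2 kHz.
4.2 kHz ≤ fs/2 = 10.75 kHz, appears at 4.2 kHz.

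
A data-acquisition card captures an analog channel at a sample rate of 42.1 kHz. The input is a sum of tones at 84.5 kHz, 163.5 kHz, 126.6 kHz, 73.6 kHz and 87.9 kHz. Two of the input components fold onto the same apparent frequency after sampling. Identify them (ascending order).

84.5 kHz, 126.6 kHz

fs/2 = 21.05 kHz.
84.5 kHz mod fs = 0.3 kHz.
0.3 kHz ≤ fs/2 = 21.05 kHz, appears at 0.3 kHz.
163.5 kHz mod fs = 37.2 kHz.
37.2 kHz > fs/2 = 21.05 kHz, folds to fs − 37.2 kHz = 4.9 kHz.
126.6 kHz mod fs = 0.3 kHz.
0.3 kHz ≤ fs/2 = 21.05 kHz, appears at 0.3 kHz.
73.6 kHz mod fs = 31.5 kHz.
31.5 kHz > fs/2 = 21.05 kHz, folds to fs − 31.5 kHz = 10.6 kHz.
87.9 kHz mod fs = 3.7 kHz.
3.7 kHz ≤ fs/2 = 21.05 kHz, appears at 3.7 kHz.
84.5 kHz and 126.6 kHz both map to 0.3 kHz.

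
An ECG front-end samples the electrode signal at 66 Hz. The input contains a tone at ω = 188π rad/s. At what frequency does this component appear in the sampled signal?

ω = 188π rad/s → f = ω/(2π) = 94 Hz.
94 Hz mod fs = 28 Hz.
28 Hz ≤ fs/2 = 33 Hz, appears at 28 Hz.

28 Hz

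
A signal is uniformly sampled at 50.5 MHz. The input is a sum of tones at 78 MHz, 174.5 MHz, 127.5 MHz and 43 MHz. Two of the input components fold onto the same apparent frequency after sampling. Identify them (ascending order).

78 MHz, 174.5 MHz

fs/2 = 25.25 MHz.
78 MHz mod fs = 27.5 MHz.
27.5 MHz > fs/2 = 25.25 MHz, folds to fs − 27.5 MHz = 23 MHz.
174.5 MHz mod fs = 23 MHz.
23 MHz ≤ fs/2 = 25.25 MHz, appears at 23 MHz.
127.5 MHz mod fs = 26.5 MHz.
26.5 MHz > fs/2 = 25.25 MHz, folds to fs − 26.5 MHz = 24 MHz.
43 MHz > fs/2 = 25.25 MHz, folds to fs − 43 MHz = 7.5 MHz.
78 MHz and 174.5 MHz both map to 23 MHz.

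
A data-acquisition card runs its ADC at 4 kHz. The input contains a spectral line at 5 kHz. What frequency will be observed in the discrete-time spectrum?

5 kHz mod fs = 1 kHz.
1 kHz ≤ fs/2 = 2 kHz, appears at 1 kHz.

1 kHz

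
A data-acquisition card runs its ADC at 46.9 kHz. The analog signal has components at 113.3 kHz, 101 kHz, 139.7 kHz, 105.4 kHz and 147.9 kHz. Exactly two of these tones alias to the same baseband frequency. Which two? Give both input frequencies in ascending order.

101 kHz, 147.9 kHz

fs/2 = 23.45 kHz.
113.3 kHz mod fs = 19.5 kHz.
19.5 kHz ≤ fs/2 = 23.45 kHz, appears at 19.5 kHz.
101 kHz mod fs = 7.2 kHz.
7.2 kHz ≤ fs/2 = 23.45 kHz, appears at 7.2 kHz.
139.7 kHz mod fs = 45.9 kHz.
45.9 kHz > fs/2 = 23.45 kHz, folds to fs − 45.9 kHz = 1 kHz.
105.4 kHz mod fs = 11.6 kHz.
11.6 kHz ≤ fs/2 = 23.45 kHz, appears at 11.6 kHz.
147.9 kHz mod fs = 7.2 kHz.
7.2 kHz ≤ fs/2 = 23.45 kHz, appears at 7.2 kHz.
101 kHz and 147.9 kHz both map to 7.2 kHz.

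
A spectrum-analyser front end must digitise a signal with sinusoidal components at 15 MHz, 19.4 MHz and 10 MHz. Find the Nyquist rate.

38.8 MHz

Highest-frequency component: 19.4 MHz.
Nyquist rate = 2 × 19.4 MHz = 38.8 MHz.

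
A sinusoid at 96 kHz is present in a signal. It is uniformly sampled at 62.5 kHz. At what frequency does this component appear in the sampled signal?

96 kHz mod fs = 33.5 kHz.
33.5 kHz > fs/2 = 31.25 kHz, folds to fs − 33.5 kHz = 29 kHz.

29 kHz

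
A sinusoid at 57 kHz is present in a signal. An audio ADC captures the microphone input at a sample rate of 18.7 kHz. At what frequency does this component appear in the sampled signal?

57 kHz mod fs = 0.9 kHz.
0.9 kHz ≤ fs/2 = 9.35 kHz, appears at 0.9 kHz.

0.9 kHz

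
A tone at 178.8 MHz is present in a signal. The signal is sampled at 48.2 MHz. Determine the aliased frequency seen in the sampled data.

14 MHz

178.8 MHz mod fs = 34.2 MHz.
34.2 MHz > fs/2 = 24.1 MHz, folds to fs − 34.2 MHz = 14 MHz.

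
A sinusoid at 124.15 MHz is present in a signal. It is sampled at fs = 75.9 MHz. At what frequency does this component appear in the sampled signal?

27.65 MHz

124.15 MHz mod fs = 48.25 MHz.
48.25 MHz > fs/2 = 37.95 MHz, folds to fs − 48.25 MHz = 27.65 MHz.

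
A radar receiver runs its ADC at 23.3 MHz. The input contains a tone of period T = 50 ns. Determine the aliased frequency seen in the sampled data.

3.3 MHz

T = 50 ns → f = 1/T = 20 MHz.
20 MHz > fs/2 = 11.65 MHz, folds to fs − 20 MHz = 3.3 MHz.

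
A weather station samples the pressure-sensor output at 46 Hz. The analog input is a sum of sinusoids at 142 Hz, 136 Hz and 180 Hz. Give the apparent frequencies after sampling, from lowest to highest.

fs/2 = 23 Hz.
142 Hz mod fs = 4 Hz.
4 Hz ≤ fs/2 = 23 Hz, appears at 4 Hz.
136 Hz mod fs = 44 Hz.
44 Hz > fs/2 = 23 Hz, folds to fs − 44 Hz = 2 Hz.
180 Hz mod fs = 42 Hz.
42 Hz > fs/2 = 23 Hz, folds to fs − 42 Hz = 4 Hz.
Distinct values: {2 Hz, 4 Hz}.

2 Hz, 4 Hz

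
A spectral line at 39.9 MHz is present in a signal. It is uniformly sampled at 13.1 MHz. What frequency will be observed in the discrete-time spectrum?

0.6 MHz

39.9 MHz mod fs = 0.6 MHz.
0.6 MHz ≤ fs/2 = 6.55 MHz, appears at 0.6 MHz.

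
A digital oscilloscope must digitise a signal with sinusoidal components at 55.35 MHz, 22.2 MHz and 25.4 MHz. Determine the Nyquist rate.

110.7 MHz

Highest-frequency component: 55.35 MHz.
Nyquist rate = 2 × 55.35 MHz = 110.7 MHz.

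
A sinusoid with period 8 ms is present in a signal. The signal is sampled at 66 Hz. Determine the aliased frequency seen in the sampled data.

7 Hz

T = 8 ms → f = 1/T = 125 Hz.
125 Hz mod fs = 59 Hz.
59 Hz > fs/2 = 33 Hz, folds to fs − 59 Hz = 7 Hz.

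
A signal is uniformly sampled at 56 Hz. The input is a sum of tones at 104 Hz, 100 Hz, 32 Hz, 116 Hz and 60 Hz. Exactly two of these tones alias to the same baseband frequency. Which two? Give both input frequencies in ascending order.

fs/2 = 28 Hz.
104 Hz mod fs = 48 Hz.
48 Hz > fs/2 = 28 Hz, folds to fs − 48 Hz = 8 Hz.
100 Hz mod fs = 44 Hz.
44 Hz > fs/2 = 28 Hz, folds to fs − 44 Hz = 12 Hz.
32 Hz > fs/2 = 28 Hz, folds to fs − 32 Hz = 24 Hz.
116 Hz mod fs = 4 Hz.
4 Hz ≤ fs/2 = 28 Hz, appears at 4 Hz.
60 Hz mod fs = 4 Hz.
4 Hz ≤ fs/2 = 28 Hz, appears at 4 Hz.
60 Hz and 116 Hz both map to 4 Hz.

60 Hz, 116 Hz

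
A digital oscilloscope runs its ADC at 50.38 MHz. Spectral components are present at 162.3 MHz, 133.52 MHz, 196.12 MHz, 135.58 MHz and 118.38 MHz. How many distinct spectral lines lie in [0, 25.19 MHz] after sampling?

4

fs/2 = 25.19 MHz.
162.3 MHz mod fs = 11.16 MHz.
11.16 MHz ≤ fs/2 = 25.19 MHz, appears at 11.16 MHz.
133.52 MHz mod fs = 32.76 MHz.
32.76 MHz > fs/2 = 25.19 MHz, folds to fs − 32.76 MHz = 17.62 MHz.
196.12 MHz mod fs = 44.98 MHz.
44.98 MHz > fs/2 = 25.19 MHz, folds to fs − 44.98 MHz = 5.4 MHz.
135.58 MHz mod fs = 34.82 MHz.
34.82 MHz > fs/2 = 25.19 MHz, folds to fs − 34.82 MHz = 15.56 MHz.
118.38 MHz mod fs = 17.62 MHz.
17.62 MHz ≤ fs/2 = 25.19 MHz, appears at 17.62 MHz.
Distinct values: {5.4 MHz, 11.16 MHz, 15.56 MHz, 17.62 MHz} → 4.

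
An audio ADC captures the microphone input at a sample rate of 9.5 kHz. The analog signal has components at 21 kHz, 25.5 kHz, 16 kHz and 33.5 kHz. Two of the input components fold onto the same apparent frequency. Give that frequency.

3 kHz

fs/2 = 4.75 kHz.
21 kHz mod fs = 2 kHz.
2 kHz ≤ fs/2 = 4.75 kHz, appears at 2 kHz.
25.5 kHz mod fs = 6.5 kHz.
6.5 kHz > fs/2 = 4.75 kHz, folds to fs − 6.5 kHz = 3 kHz.
16 kHz mod fs = 6.5 kHz.
6.5 kHz > fs/2 = 4.75 kHz, folds to fs − 6.5 kHz = 3 kHz.
33.5 kHz mod fs = 5 kHz.
5 kHz > fs/2 = 4.75 kHz, folds to fs − 5 kHz = 4.5 kHz.
16 kHz and 25.5 kHz both map to 3 kHz.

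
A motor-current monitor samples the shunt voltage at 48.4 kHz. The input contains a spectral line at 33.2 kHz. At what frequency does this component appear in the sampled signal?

15.2 kHz

33.2 kHz > fs/2 = 24.2 kHz, folds to fs − 33.2 kHz = 15.2 kHz.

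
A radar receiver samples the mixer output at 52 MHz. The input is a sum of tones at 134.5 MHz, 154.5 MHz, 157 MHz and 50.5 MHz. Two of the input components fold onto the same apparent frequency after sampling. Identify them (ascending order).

50.5 MHz, 154.5 MHz

fs/2 = 26 MHz.
134.5 MHz mod fs = 30.5 MHz.
30.5 MHz > fs/2 = 26 MHz, folds to fs − 30.5 MHz = 21.5 MHz.
154.5 MHz mod fs = 50.5 MHz.
50.5 MHz > fs/2 = 26 MHz, folds to fs − 50.5 MHz = 1.5 MHz.
157 MHz mod fs = 1 MHz.
1 MHz ≤ fs/2 = 26 MHz, appears at 1 MHz.
50.5 MHz > fs/2 = 26 MHz, folds to fs − 50.5 MHz = 1.5 MHz.
50.5 MHz and 154.5 MHz both map to 1.5 MHz.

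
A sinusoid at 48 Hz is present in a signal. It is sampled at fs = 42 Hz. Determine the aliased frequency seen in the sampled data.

6 Hz

48 Hz mod fs = 6 Hz.
6 Hz ≤ fs/2 = 21 Hz, appears at 6 Hz.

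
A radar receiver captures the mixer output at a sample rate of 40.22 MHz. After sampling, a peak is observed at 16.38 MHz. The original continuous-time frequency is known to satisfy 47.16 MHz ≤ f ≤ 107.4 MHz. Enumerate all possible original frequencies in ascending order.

56.6 MHz, 64.06 MHz, 96.82 MHz, 104.28 MHz

Frequencies that alias to 16.38 MHz are k·fs ± 16.38 MHz for integer k ≥ 0.
k=0: 16.38 MHz.
k=1: 23.84 MHz, 56.6 MHz.
k=2: 64.06 MHz, 96.82 MHz.
k=3: 104.28 MHz, 137.04 MHz.
k=4: 144.5 MHz, 177.26 MHz.
Within [47.16 MHz, 107.4 MHz]: 56.6 MHz, 64.06 MHz, 96.82 MHz, 104.28 MHz.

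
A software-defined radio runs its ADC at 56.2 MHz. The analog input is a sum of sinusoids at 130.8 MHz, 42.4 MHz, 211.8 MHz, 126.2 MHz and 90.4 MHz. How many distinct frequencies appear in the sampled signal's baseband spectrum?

fs/2 = 28.1 MHz.
130.8 MHz mod fs = 18.4 MHz.
18.4 MHz ≤ fs/2 = 28.1 MHz, appears at 18.4 MHz.
42.4 MHz > fs/2 = 28.1 MHz, folds to fs − 42.4 MHz = 13.8 MHz.
211.8 MHz mod fs = 43.2 MHz.
43.2 MHz > fs/2 = 28.1 MHz, folds to fs − 43.2 MHz = 13 MHz.
126.2 MHz mod fs = 13.8 MHz.
13.8 MHz ≤ fs/2 = 28.1 MHz, appears at 13.8 MHz.
90.4 MHz mod fs = 34.2 MHz.
34.2 MHz > fs/2 = 28.1 MHz, folds to fs − 34.2 MHz = 22 MHz.
Distinct values: {13 MHz, 13.8 MHz, 18.4 MHz, 22 MHz} → 4.

4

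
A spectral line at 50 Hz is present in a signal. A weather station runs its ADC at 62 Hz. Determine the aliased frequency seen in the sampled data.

50 Hz > fs/2 = 31 Hz, folds to fs − 50 Hz = 12 Hz.

12 Hz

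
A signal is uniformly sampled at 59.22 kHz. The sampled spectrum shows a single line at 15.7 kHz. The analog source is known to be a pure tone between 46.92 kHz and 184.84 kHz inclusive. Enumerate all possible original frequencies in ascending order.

74.92 kHz, 102.74 kHz, 134.14 kHz, 161.96 kHz

Frequencies that alias to 15.7 kHz are k·fs ± 15.7 kHz for integer k ≥ 0.
k=0: 15.7 kHz.
k=1: 43.52 kHz, 74.92 kHz.
k=2: 102.74 kHz, 134.14 kHz.
k=3: 161.96 kHz, 193.36 kHz.
k=4: 221.18 kHz, 252.58 kHz.
Within [46.92 kHz, 184.84 kHz]: 74.92 kHz, 102.74 kHz, 134.14 kHz, 161.96 kHz.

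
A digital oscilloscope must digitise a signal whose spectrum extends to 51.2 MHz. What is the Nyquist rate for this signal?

102.4 MHz

Nyquist rate = 2 × 51.2 MHz = 102.4 MHz.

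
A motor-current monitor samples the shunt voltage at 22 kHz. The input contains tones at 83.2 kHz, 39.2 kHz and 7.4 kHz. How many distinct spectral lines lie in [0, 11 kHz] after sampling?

fs/2 = 11 kHz.
83.2 kHz mod fs = 17.2 kHz.
17.2 kHz > fs/2 = 11 kHz, folds to fs − 17.2 kHz = 4.8 kHz.
39.2 kHz mod fs = 17.2 kHz.
17.2 kHz > fs/2 = 11 kHz, folds to fs − 17.2 kHz = 4.8 kHz.
7.4 kHz ≤ fs/2 = 11 kHz, passes unchanged.
Distinct values: {4.8 kHz, 7.4 kHz} → 2.

2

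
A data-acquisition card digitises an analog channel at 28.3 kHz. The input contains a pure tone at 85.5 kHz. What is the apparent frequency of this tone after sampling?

0.6 kHz

85.5 kHz mod fs = 0.6 kHz.
0.6 kHz ≤ fs/2 = 14.15 kHz, appears at 0.6 kHz.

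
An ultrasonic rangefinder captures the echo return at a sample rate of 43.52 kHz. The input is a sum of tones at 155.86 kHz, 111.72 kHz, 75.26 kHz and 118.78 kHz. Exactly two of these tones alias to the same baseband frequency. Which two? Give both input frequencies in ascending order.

75.26 kHz, 118.78 kHz

fs/2 = 21.76 kHz.
155.86 kHz mod fs = 25.3 kHz.
25.3 kHz > fs/2 = 21.76 kHz, folds to fs − 25.3 kHz = 18.22 kHz.
111.72 kHz mod fs = 24.68 kHz.
24.68 kHz > fs/2 = 21.76 kHz, folds to fs − 24.68 kHz = 18.84 kHz.
75.26 kHz mod fs = 31.74 kHz.
31.74 kHz > fs/2 = 21.76 kHz, folds to fs − 31.74 kHz = 11.78 kHz.
118.78 kHz mod fs = 31.74 kHz.
31.74 kHz > fs/2 = 21.76 kHz, folds to fs − 31.74 kHz = 11.78 kHz.
75.26 kHz and 118.78 kHz both map to 11.78 kHz.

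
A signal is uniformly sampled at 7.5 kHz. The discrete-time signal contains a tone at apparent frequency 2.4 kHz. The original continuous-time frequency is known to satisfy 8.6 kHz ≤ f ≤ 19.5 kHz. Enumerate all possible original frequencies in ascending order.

9.9 kHz, 12.6 kHz, 17.4 kHz

Frequencies that alias to 2.4 kHz are k·fs ± 2.4 kHz for integer k ≥ 0.
k=0: 2.4 kHz.
k=1: 5.1 kHz, 9.9 kHz.
k=2: 12.6 kHz, 17.4 kHz.
k=3: 20.1 kHz, 24.9 kHz.
Within [8.6 kHz, 19.5 kHz]: 9.9 kHz, 12.6 kHz, 17.4 kHz.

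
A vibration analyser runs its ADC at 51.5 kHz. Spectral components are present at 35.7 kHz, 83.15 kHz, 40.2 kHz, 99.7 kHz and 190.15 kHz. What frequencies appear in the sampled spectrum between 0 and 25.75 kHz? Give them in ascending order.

3.3 kHz, 11.3 kHz, 15.8 kHz, 15.85 kHz, 19.85 kHz

fs/2 = 25.75 kHz.
35.7 kHz > fs/2 = 25.75 kHz, folds to fs − 35.7 kHz = 15.8 kHz.
83.15 kHz mod fs = 31.65 kHz.
31.65 kHz > fs/2 = 25.75 kHz, folds to fs − 31.65 kHz = 19.85 kHz.
40.2 kHz > fs/2 = 25.75 kHz, folds to fs − 40.2 kHz = 11.3 kHz.
99.7 kHz mod fs = 48.2 kHz.
48.2 kHz > fs/2 = 25.75 kHz, folds to fs − 48.2 kHz = 3.3 kHz.
190.15 kHz mod fs = 35.65 kHz.
35.65 kHz > fs/2 = 25.75 kHz, folds to fs − 35.65 kHz = 15.85 kHz.
Distinct values: {3.3 kHz, 11.3 kHz, 15.8 kHz, 15.85 kHz, 19.85 kHz}.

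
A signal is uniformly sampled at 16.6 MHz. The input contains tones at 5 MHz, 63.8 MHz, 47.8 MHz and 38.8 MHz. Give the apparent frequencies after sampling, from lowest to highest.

fs/2 = 8.3 MHz.
5 MHz ≤ fs/2 = 8.3 MHz, passes unchanged.
63.8 MHz mod fs = 14 MHz.
14 MHz > fs/2 = 8.3 MHz, folds to fs − 14 MHz = 2.6 MHz.
47.8 MHz mod fs = 14.6 MHz.
14.6 MHz > fs/2 = 8.3 MHz, folds to fs − 14.6 MHz = 2 MHz.
38.8 MHz mod fs = 5.6 MHz.
5.6 MHz ≤ fs/2 = 8.3 MHz, appears at 5.6 MHz.
Distinct values: {2 MHz, 2.6 MHz, 5 MHz, 5.6 MHz}.

2 MHz, 2.6 MHz, 5 MHz, 5.6 MHz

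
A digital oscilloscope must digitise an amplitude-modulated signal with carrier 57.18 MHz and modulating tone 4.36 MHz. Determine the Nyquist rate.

123.08 MHz

AM sidebands sit at fc ± fm = 52.82 MHz and 61.54 MHz.
Highest-frequency component: 61.54 MHz.
Nyquist rate = 2 × 61.54 MHz = 123.08 MHz.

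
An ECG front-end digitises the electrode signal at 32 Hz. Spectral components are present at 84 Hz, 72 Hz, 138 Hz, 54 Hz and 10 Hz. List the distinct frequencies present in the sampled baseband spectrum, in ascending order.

8 Hz, 10 Hz, 12 Hz

fs/2 = 16 Hz.
84 Hz mod fs = 20 Hz.
20 Hz > fs/2 = 16 Hz, folds to fs − 20 Hz = 12 Hz.
72 Hz mod fs = 8 Hz.
8 Hz ≤ fs/2 = 16 Hz, appears at 8 Hz.
138 Hz mod fs = 10 Hz.
10 Hz ≤ fs/2 = 16 Hz, appears at 10 Hz.
54 Hz mod fs = 22 Hz.
22 Hz > fs/2 = 16 Hz, folds to fs − 22 Hz = 10 Hz.
10 Hz ≤ fs/2 = 16 Hz, passes unchanged.
Distinct values: {8 Hz, 10 Hz, 12 Hz}.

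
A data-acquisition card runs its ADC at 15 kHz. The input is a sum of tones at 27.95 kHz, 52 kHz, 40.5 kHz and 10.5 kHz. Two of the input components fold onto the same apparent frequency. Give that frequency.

4.5 kHz

fs/2 = 7.5 kHz.
27.95 kHz mod fs = 12.95 kHz.
12.95 kHz > fs/2 = 7.5 kHz, folds to fs − 12.95 kHz = 2.05 kHz.
52 kHz mod fs = 7 kHz.
7 kHz ≤ fs/2 = 7.5 kHz, appears at 7 kHz.
40.5 kHz mod fs = 10.5 kHz.
10.5 kHz > fs/2 = 7.5 kHz, folds to fs − 10.5 kHz = 4.5 kHz.
10.5 kHz > fs/2 = 7.5 kHz, folds to fs − 10.5 kHz = 4.5 kHz.
10.5 kHz and 40.5 kHz both map to 4.5 kHz.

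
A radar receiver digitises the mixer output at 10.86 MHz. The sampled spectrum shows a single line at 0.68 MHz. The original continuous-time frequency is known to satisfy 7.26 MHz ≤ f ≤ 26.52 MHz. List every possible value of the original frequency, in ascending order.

Frequencies that alias to 0.68 MHz are k·fs ± 0.68 MHz for integer k ≥ 0.
k=0: 0.68 MHz.
k=1: 10.18 MHz, 11.54 MHz.
k=2: 21.04 MHz, 22.4 MHz.
k=3: 31.9 MHz, 33.26 MHz.
Within [7.26 MHz, 26.52 MHz]: 10.18 MHz, 11.54 MHz, 21.04 MHz, 22.4 MHz.

10.18 MHz, 11.54 MHz, 21.04 MHz, 22.4 MHz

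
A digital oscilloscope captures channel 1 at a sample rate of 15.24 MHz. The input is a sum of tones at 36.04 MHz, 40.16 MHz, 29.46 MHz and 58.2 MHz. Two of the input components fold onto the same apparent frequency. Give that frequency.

fs/2 = 7.62 MHz.
36.04 MHz mod fs = 5.56 MHz.
5.56 MHz ≤ fs/2 = 7.62 MHz, appears at 5.56 MHz.
40.16 MHz mod fs = 9.68 MHz.
9.68 MHz > fs/2 = 7.62 MHz, folds to fs − 9.68 MHz = 5.56 MHz.
29.46 MHz mod fs = 14.22 MHz.
14.22 MHz > fs/2 = 7.62 MHz, folds to fs − 14.22 MHz = 1.02 MHz.
58.2 MHz mod fs = 12.48 MHz.
12.48 MHz > fs/2 = 7.62 MHz, folds to fs − 12.48 MHz = 2.76 MHz.
36.04 MHz and 40.16 MHz both map to 5.56 MHz.

5.56 MHz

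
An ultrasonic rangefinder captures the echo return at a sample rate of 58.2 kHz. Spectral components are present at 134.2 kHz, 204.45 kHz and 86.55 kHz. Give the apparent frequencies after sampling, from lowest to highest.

fs/2 = 29.1 kHz.
134.2 kHz mod fs = 17.8 kHz.
17.8 kHz ≤ fs/2 = 29.1 kHz, appears at 17.8 kHz.
204.45 kHz mod fs = 29.85 kHz.
29.85 kHz > fs/2 = 29.1 kHz, folds to fs − 29.85 kHz = 28.35 kHz.
86.55 kHz mod fs = 28.35 kHz.
28.35 kHz ≤ fs/2 = 29.1 kHz, appears at 28.35 kHz.
Distinct values: {17.8 kHz, 28.35 kHz}.

17.8 kHz, 28.35 kHz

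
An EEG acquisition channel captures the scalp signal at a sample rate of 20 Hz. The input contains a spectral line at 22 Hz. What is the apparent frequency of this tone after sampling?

22 Hz mod fs = 2 Hz.
2 Hz ≤ fs/2 = 10 Hz, appears at 2 Hz.

2 Hz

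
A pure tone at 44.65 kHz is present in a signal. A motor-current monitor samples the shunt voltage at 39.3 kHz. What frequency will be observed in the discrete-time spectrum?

5.35 kHz

44.65 kHz mod fs = 5.35 kHz.
5.35 kHz ≤ fs/2 = 19.65 kHz, appears at 5.35 kHz.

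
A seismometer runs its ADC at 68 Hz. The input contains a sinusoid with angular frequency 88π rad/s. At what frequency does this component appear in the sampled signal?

ω = 88π rad/s → f = ω/(2π) = 44 Hz.
44 Hz > fs/2 = 34 Hz, folds to fs − 44 Hz = 24 Hz.

24 Hz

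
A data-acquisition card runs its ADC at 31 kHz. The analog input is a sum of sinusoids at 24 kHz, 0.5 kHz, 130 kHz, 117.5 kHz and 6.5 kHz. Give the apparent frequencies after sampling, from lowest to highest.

0.5 kHz, 6 kHz, 6.5 kHz, 7 kHz

fs/2 = 15.5 kHz.
24 kHz > fs/2 = 15.5 kHz, folds to fs − 24 kHz = 7 kHz.
0.5 kHz ≤ fs/2 = 15.5 kHz, passes unchanged.
130 kHz mod fs = 6 kHz.
6 kHz ≤ fs/2 = 15.5 kHz, appears at 6 kHz.
117.5 kHz mod fs = 24.5 kHz.
24.5 kHz > fs/2 = 15.5 kHz, folds to fs − 24.5 kHz = 6.5 kHz.
6.5 kHz ≤ fs/2 = 15.5 kHz, passes unchanged.
Distinct values: {0.5 kHz, 6 kHz, 6.5 kHz, 7 kHz}.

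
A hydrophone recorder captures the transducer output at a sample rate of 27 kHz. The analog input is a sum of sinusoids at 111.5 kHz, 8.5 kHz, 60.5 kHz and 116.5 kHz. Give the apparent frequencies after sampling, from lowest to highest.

3.5 kHz, 6.5 kHz, 8.5 kHz

fs/2 = 13.5 kHz.
111.5 kHz mod fs = 3.5 kHz.
3.5 kHz ≤ fs/2 = 13.5 kHz, appears at 3.5 kHz.
8.5 kHz ≤ fs/2 = 13.5 kHz, passes unchanged.
60.5 kHz mod fs = 6.5 kHz.
6.5 kHz ≤ fs/2 = 13.5 kHz, appears at 6.5 kHz.
116.5 kHz mod fs = 8.5 kHz.
8.5 kHz ≤ fs/2 = 13.5 kHz, appears at 8.5 kHz.
Distinct values: {3.5 kHz, 6.5 kHz, 8.5 kHz}.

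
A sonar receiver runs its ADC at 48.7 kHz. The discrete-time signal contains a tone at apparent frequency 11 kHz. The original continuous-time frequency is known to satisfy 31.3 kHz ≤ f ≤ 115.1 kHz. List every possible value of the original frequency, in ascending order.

37.7 kHz, 59.7 kHz, 86.4 kHz, 108.4 kHz

Frequencies that alias to 11 kHz are k·fs ± 11 kHz for integer k ≥ 0.
k=0: 11 kHz.
k=1: 37.7 kHz, 59.7 kHz.
k=2: 86.4 kHz, 108.4 kHz.
k=3: 135.1 kHz, 157.1 kHz.
Within [31.3 kHz, 115.1 kHz]: 37.7 kHz, 59.7 kHz, 86.4 kHz, 108.4 kHz.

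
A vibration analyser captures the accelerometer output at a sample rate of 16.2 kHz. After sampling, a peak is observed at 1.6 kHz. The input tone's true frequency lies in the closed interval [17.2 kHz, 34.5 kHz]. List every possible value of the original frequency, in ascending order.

17.8 kHz, 30.8 kHz, 34 kHz

Frequencies that alias to 1.6 kHz are k·fs ± 1.6 kHz for integer k ≥ 0.
k=0: 1.6 kHz.
k=1: 14.6 kHz, 17.8 kHz.
k=2: 30.8 kHz, 34 kHz.
k=3: 47 kHz, 50.2 kHz.
Within [17.2 kHz, 34.5 kHz]: 17.8 kHz, 30.8 kHz, 34 kHz.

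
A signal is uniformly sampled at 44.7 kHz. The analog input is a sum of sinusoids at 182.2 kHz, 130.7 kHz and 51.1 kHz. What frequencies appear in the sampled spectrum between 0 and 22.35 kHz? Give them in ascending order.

3.4 kHz, 6.4 kHz

fs/2 = 22.35 kHz.
182.2 kHz mod fs = 3.4 kHz.
3.4 kHz ≤ fs/2 = 22.35 kHz, appears at 3.4 kHz.
130.7 kHz mod fs = 41.3 kHz.
41.3 kHz > fs/2 = 22.35 kHz, folds to fs − 41.3 kHz = 3.4 kHz.
51.1 kHz mod fs = 6.4 kHz.
6.4 kHz ≤ fs/2 = 22.35 kHz, appears at 6.4 kHz.
Distinct values: {3.4 kHz, 6.4 kHz}.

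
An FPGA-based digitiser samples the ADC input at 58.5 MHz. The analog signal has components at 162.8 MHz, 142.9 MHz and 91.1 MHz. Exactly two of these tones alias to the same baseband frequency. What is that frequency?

fs/2 = 29.25 MHz.
162.8 MHz mod fs = 45.8 MHz.
45.8 MHz > fs/2 = 29.25 MHz, folds to fs − 45.8 MHz = 12.7 MHz.
142.9 MHz mod fs = 25.9 MHz.
25.9 MHz ≤ fs/2 = 29.25 MHz, appears at 25.9 MHz.
91.1 MHz mod fs = 32.6 MHz.
32.6 MHz > fs/2 = 29.25 MHz, folds to fs − 32.6 MHz = 25.9 MHz.
91.1 MHz and 142.9 MHz both map to 25.9 MHz.

25.9 MHz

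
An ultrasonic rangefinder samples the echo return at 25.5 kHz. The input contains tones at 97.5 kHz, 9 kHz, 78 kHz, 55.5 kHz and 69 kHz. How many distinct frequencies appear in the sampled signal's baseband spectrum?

4

fs/2 = 12.75 kHz.
97.5 kHz mod fs = 21 kHz.
21 kHz > fs/2 = 12.75 kHz, folds to fs − 21 kHz = 4.5 kHz.
9 kHz ≤ fs/2 = 12.75 kHz, passes unchanged.
78 kHz mod fs = 1.5 kHz.
1.5 kHz ≤ fs/2 = 12.75 kHz, appears at 1.5 kHz.
55.5 kHz mod fs = 4.5 kHz.
4.5 kHz ≤ fs/2 = 12.75 kHz, appears at 4.5 kHz.
69 kHz mod fs = 18 kHz.
18 kHz > fs/2 = 12.75 kHz, folds to fs − 18 kHz = 7.5 kHz.
Distinct values: {1.5 kHz, 4.5 kHz, 7.5 kHz, 9 kHz} → 4.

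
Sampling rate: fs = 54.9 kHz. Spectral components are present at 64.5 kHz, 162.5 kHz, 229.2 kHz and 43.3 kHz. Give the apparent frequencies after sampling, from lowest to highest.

2.2 kHz, 9.6 kHz, 11.6 kHz

fs/2 = 27.45 kHz.
64.5 kHz mod fs = 9.6 kHz.
9.6 kHz ≤ fs/2 = 27.45 kHz, appears at 9.6 kHz.
162.5 kHz mod fs = 52.7 kHz.
52.7 kHz > fs/2 = 27.45 kHz, folds to fs − 52.7 kHz = 2.2 kHz.
229.2 kHz mod fs = 9.6 kHz.
9.6 kHz ≤ fs/2 = 27.45 kHz, appears at 9.6 kHz.
43.3 kHz > fs/2 = 27.45 kHz, folds to fs − 43.3 kHz = 11.6 kHz.
Distinct values: {2.2 kHz, 9.6 kHz, 11.6 kHz}.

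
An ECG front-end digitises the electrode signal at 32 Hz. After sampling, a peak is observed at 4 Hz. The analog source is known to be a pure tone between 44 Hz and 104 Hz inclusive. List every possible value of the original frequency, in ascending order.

60 Hz, 68 Hz, 92 Hz, 100 Hz

Frequencies that alias to 4 Hz are k·fs ± 4 Hz for integer k ≥ 0.
k=0: 4 Hz.
k=1: 28 Hz, 36 Hz.
k=2: 60 Hz, 68 Hz.
k=3: 92 Hz, 100 Hz.
k=4: 124 Hz, 132 Hz.
Within [44 Hz, 104 Hz]: 60 Hz, 68 Hz, 92 Hz, 100 Hz.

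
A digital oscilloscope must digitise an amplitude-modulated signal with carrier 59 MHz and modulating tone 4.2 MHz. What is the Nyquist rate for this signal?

AM sidebands sit at fc ± fm = 54.8 MHz and 63.2 MHz.
Highest-frequency component: 63.2 MHz.
Nyquist rate = 2 × 63.2 MHz = 126.4 MHz.

126.4 MHz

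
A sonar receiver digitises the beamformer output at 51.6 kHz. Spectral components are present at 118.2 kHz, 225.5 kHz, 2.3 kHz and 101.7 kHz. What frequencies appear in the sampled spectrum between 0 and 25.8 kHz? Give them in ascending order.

fs/2 = 25.8 kHz.
118.2 kHz mod fs = 15 kHz.
15 kHz ≤ fs/2 = 25.8 kHz, appears at 15 kHz.
225.5 kHz mod fs = 19.1 kHz.
19.1 kHz ≤ fs/2 = 25.8 kHz, appears at 19.1 kHz.
2.3 kHz ≤ fs/2 = 25.8 kHz, passes unchanged.
101.7 kHz mod fs = 50.1 kHz.
50.1 kHz > fs/2 = 25.8 kHz, folds to fs − 50.1 kHz = 1.5 kHz.
Distinct values: {1.5 kHz, 2.3 kHz, 15 kHz, 19.1 kHz}.

1.5 kHz, 2.3 kHz, 15 kHz, 19.1 kHz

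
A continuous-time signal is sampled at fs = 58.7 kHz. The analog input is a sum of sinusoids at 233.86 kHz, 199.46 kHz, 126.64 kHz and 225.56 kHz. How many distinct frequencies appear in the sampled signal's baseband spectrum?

3

fs/2 = 29.35 kHz.
233.86 kHz mod fs = 57.76 kHz.
57.76 kHz > fs/2 = 29.35 kHz, folds to fs − 57.76 kHz = 0.94 kHz.
199.46 kHz mod fs = 23.36 kHz.
23.36 kHz ≤ fs/2 = 29.35 kHz, appears at 23.36 kHz.
126.64 kHz mod fs = 9.24 kHz.
9.24 kHz ≤ fs/2 = 29.35 kHz, appears at 9.24 kHz.
225.56 kHz mod fs = 49.46 kHz.
49.46 kHz > fs/2 = 29.35 kHz, folds to fs − 49.46 kHz = 9.24 kHz.
Distinct values: {0.94 kHz, 9.24 kHz, 23.36 kHz} → 3.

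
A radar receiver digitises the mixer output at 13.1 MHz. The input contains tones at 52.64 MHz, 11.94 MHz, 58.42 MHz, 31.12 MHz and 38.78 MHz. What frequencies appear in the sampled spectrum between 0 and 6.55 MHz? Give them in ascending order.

0.24 MHz, 0.52 MHz, 1.16 MHz, 4.92 MHz, 6.02 MHz

fs/2 = 6.55 MHz.
52.64 MHz mod fs = 0.24 MHz.
0.24 MHz ≤ fs/2 = 6.55 MHz, appears at 0.24 MHz.
11.94 MHz > fs/2 = 6.55 MHz, folds to fs − 11.94 MHz = 1.16 MHz.
58.42 MHz mod fs = 6.02 MHz.
6.02 MHz ≤ fs/2 = 6.55 MHz, appears at 6.02 MHz.
31.12 MHz mod fs = 4.92 MHz.
4.92 MHz ≤ fs/2 = 6.55 MHz, appears at 4.92 MHz.
38.78 MHz mod fs = 12.58 MHz.
12.58 MHz > fs/2 = 6.55 MHz, folds to fs − 12.58 MHz = 0.52 MHz.
Distinct values: {0.24 MHz, 0.52 MHz, 1.16 MHz, 4.92 MHz, 6.02 MHz}.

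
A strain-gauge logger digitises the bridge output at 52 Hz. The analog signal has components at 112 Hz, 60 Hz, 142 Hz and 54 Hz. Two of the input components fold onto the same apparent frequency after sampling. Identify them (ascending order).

fs/2 = 26 Hz.
112 Hz mod fs = 8 Hz.
8 Hz ≤ fs/2 = 26 Hz, appears at 8 Hz.
60 Hz mod fs = 8 Hz.
8 Hz ≤ fs/2 = 26 Hz, appears at 8 Hz.
142 Hz mod fs = 38 Hz.
38 Hz > fs/2 = 26 Hz, folds to fs − 38 Hz = 14 Hz.
54 Hz mod fs = 2 Hz.
2 Hz ≤ fs/2 = 26 Hz, appears at 2 Hz.
60 Hz and 112 Hz both map to 8 Hz.

60 Hz, 112 Hz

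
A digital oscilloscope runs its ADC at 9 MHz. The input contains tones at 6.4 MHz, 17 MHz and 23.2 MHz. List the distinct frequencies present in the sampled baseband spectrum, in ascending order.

fs/2 = 4.5 MHz.
6.4 MHz > fs/2 = 4.5 MHz, folds to fs − 6.4 MHz = 2.6 MHz.
17 MHz mod fs = 8 MHz.
8 MHz > fs/2 = 4.5 MHz, folds to fs − 8 MHz = 1 MHz.
23.2 MHz mod fs = 5.2 MHz.
5.2 MHz > fs/2 = 4.5 MHz, folds to fs − 5.2 MHz = 3.8 MHz.
Distinct values: {1 MHz, 2.6 MHz, 3.8 MHz}.

1 MHz, 2.6 MHz, 3.8 MHz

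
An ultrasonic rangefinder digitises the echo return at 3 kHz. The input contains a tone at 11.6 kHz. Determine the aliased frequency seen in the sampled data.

11.6 kHz mod fs = 2.6 kHz.
2.6 kHz > fs/2 = 1.5 kHz, folds to fs − 2.6 kHz = 0.4 kHz.

0.4 kHz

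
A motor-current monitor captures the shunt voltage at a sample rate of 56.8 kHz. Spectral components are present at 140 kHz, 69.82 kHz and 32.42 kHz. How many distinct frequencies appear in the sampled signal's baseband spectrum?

fs/2 = 28.4 kHz.
140 kHz mod fs = 26.4 kHz.
26.4 kHz ≤ fs/2 = 28.4 kHz, appears at 26.4 kHz.
69.82 kHz mod fs = 13.02 kHz.
13.02 kHz ≤ fs/2 = 28.4 kHz, appears at 13.02 kHz.
32.42 kHz > fs/2 = 28.4 kHz, folds to fs − 32.42 kHz = 24.38 kHz.
Distinct values: {13.02 kHz, 24.38 kHz, 26.4 kHz} → 3.

3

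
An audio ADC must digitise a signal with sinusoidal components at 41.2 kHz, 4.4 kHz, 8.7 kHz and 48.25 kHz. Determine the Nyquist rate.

96.5 kHz

Highest-frequency component: 48.25 kHz.
Nyquist rate = 2 × 48.25 kHz = 96.5 kHz.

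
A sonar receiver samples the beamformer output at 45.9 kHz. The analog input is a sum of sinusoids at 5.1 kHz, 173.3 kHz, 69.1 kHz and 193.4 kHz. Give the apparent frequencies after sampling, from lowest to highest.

fs/2 = 22.95 kHz.
5.1 kHz ≤ fs/2 = 22.95 kHz, passes unchanged.
173.3 kHz mod fs = 35.6 kHz.
35.6 kHz > fs/2 = 22.95 kHz, folds to fs − 35.6 kHz = 10.3 kHz.
69.1 kHz mod fs = 23.2 kHz.
23.2 kHz > fs/2 = 22.95 kHz, folds to fs − 23.2 kHz = 22.7 kHz.
193.4 kHz mod fs = 9.8 kHz.
9.8 kHz ≤ fs/2 = 22.95 kHz, appears at 9.8 kHz.
Distinct values: {5.1 kHz, 9.8 kHz, 10.3 kHz, 22.7 kHz}.

5.1 kHz, 9.8 kHz, 10.3 kHz, 22.7 kHz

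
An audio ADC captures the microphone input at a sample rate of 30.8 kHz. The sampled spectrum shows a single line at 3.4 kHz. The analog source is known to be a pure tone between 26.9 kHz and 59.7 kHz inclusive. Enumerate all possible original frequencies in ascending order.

Frequencies that alias to 3.4 kHz are k·fs ± 3.4 kHz for integer k ≥ 0.
k=0: 3.4 kHz.
k=1: 27.4 kHz, 34.2 kHz.
k=2: 58.2 kHz, 65 kHz.
k=3: 89 kHz, 95.8 kHz.
Within [26.9 kHz, 59.7 kHz]: 27.4 kHz, 34.2 kHz, 58.2 kHz.

27.4 kHz, 34.2 kHz, 58.2 kHz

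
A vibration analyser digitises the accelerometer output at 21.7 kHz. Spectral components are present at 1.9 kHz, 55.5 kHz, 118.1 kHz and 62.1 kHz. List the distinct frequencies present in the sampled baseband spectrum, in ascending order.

fs/2 = 10.85 kHz.
1.9 kHz ≤ fs/2 = 10.85 kHz, passes unchanged.
55.5 kHz mod fs = 12.1 kHz.
12.1 kHz > fs/2 = 10.85 kHz, folds to fs − 12.1 kHz = 9.6 kHz.
118.1 kHz mod fs = 9.6 kHz.
9.6 kHz ≤ fs/2 = 10.85 kHz, appears at 9.6 kHz.
62.1 kHz mod fs = 18.7 kHz.
18.7 kHz > fs/2 = 10.85 kHz, folds to fs − 18.7 kHz = 3 kHz.
Distinct values: {1.9 kHz, 3 kHz, 9.6 kHz}.

1.9 kHz, 3 kHz, 9.6 kHz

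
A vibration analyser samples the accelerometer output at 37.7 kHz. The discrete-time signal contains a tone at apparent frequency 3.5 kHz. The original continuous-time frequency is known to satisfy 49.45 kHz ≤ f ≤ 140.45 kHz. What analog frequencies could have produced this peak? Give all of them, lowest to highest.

Frequencies that alias to 3.5 kHz are k·fs ± 3.5 kHz for integer k ≥ 0.
k=0: 3.5 kHz.
k=1: 34.2 kHz, 41.2 kHz.
k=2: 71.9 kHz, 78.9 kHz.
k=3: 109.6 kHz, 116.6 kHz.
k=4: 147.3 kHz, 154.3 kHz.
Within [49.45 kHz, 140.45 kHz]: 71.9 kHz, 78.9 kHz, 109.6 kHz, 116.6 kHz.

71.9 kHz, 78.9 kHz, 109.6 kHz, 116.6 kHz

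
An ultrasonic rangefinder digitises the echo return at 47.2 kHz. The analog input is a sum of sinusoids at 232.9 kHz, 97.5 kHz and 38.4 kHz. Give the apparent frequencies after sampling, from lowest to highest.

3.1 kHz, 8.8 kHz

fs/2 = 23.6 kHz.
232.9 kHz mod fs = 44.1 kHz.
44.1 kHz > fs/2 = 23.6 kHz, folds to fs − 44.1 kHz = 3.1 kHz.
97.5 kHz mod fs = 3.1 kHz.
3.1 kHz ≤ fs/2 = 23.6 kHz, appears at 3.1 kHz.
38.4 kHz > fs/2 = 23.6 kHz, folds to fs − 38.4 kHz = 8.8 kHz.
Distinct values: {3.1 kHz, 8.8 kHz}.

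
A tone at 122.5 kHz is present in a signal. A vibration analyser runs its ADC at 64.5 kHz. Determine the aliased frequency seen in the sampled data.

6.5 kHz

122.5 kHz mod fs = 58 kHz.
58 kHz > fs/2 = 32.25 kHz, folds to fs − 58 kHz = 6.5 kHz.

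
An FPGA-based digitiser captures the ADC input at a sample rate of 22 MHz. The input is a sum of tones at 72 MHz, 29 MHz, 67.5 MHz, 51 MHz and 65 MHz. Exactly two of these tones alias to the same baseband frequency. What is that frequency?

fs/2 = 11 MHz.
72 MHz mod fs = 6 MHz.
6 MHz ≤ fs/2 = 11 MHz, appears at 6 MHz.
29 MHz mod fs = 7 MHz.
7 MHz ≤ fs/2 = 11 MHz, appears at 7 MHz.
67.5 MHz mod fs = 1.5 MHz.
1.5 MHz ≤ fs/2 = 11 MHz, appears at 1.5 MHz.
51 MHz mod fs = 7 MHz.
7 MHz ≤ fs/2 = 11 MHz, appears at 7 MHz.
65 MHz mod fs = 21 MHz.
21 MHz > fs/2 = 11 MHz, folds to fs − 21 MHz = 1 MHz.
29 MHz and 51 MHz both map to 7 MHz.

7 MHz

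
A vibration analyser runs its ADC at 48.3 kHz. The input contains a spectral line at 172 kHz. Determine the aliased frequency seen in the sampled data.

21.2 kHz

172 kHz mod fs = 27.1 kHz.
27.1 kHz > fs/2 = 24.15 kHz, folds to fs − 27.1 kHz = 21.2 kHz.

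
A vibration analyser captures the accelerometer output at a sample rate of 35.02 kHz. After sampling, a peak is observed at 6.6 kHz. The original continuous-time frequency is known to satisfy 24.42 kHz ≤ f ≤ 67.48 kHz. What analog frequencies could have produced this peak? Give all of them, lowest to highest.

28.42 kHz, 41.62 kHz, 63.44 kHz

Frequencies that alias to 6.6 kHz are k·fs ± 6.6 kHz for integer k ≥ 0.
k=0: 6.6 kHz.
k=1: 28.42 kHz, 41.62 kHz.
k=2: 63.44 kHz, 76.64 kHz.
k=3: 98.46 kHz, 111.66 kHz.
Within [24.42 kHz, 67.48 kHz]: 28.42 kHz, 41.62 kHz, 63.44 kHz.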